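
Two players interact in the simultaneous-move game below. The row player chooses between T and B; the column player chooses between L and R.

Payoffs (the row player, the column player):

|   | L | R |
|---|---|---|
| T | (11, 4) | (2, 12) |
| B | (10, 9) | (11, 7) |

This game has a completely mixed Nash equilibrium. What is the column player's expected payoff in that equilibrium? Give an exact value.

8

First find p, the probability the row player plays T, from the column player's indifference between L and R: 4p + 9(1−p) = 12p + 7(1−p), giving p = 1/5.
Since the column player is indifferent in equilibrium, the column player's expected payoff equals the payoff from either column against (1/5, 4/5). Using L: 4(1/5) + 9(4/5) = 8.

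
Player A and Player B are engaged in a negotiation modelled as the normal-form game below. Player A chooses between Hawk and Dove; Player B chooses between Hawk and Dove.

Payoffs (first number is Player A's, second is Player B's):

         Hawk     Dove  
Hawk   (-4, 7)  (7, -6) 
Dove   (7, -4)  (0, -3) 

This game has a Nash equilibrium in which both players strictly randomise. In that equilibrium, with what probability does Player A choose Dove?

13/14

Let r be the probability that Player A plays Hawk. In a completely mixed equilibrium, Player B must be indifferent between Hawk and Dove.
Player B's expected payoff from Hawk is 7r − 4(1−r); from Dove it is −6r − 3(1−r).
Setting these equal: 11r − 4 = −3r − 3, so r = 1/14.
Therefore Player A plays Dove with probability 1 − 1/14 = 13/14.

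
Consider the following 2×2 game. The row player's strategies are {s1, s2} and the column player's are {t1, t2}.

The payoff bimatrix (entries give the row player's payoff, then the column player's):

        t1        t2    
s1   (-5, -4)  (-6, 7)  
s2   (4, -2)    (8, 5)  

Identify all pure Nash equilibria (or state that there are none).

(s2, t2)

(s1, t1): the row player prefers s2 (4 > -5); the column player prefers t2 (7 > -4) — not an equilibrium.
(s1, t2): the row player prefers s2 (8 > -6) — not an equilibrium.
(s2, t1): the column player prefers t2 (5 > -2) — not an equilibrium.
(s2, t2): the row player gets 8 ≥ -6 from s1, and the column player gets 5 ≥ -2 from t1 — Nash equilibrium.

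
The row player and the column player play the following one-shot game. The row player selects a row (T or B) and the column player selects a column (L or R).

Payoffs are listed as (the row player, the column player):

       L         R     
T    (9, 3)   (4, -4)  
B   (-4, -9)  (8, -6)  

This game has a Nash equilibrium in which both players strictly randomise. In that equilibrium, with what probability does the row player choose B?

Let r be the probability that the row player plays T. In a completely mixed equilibrium, the column player must be indifferent between L and R.
The column player's expected payoff from L is 3r − 9(1−r); from R it is −4r − 6(1−r).
Setting these equal: 12r − 9 = 2r − 6, so r = 3/10.
Therefore the row player plays B with probability 1 − 3/10 = 7/10.

7/10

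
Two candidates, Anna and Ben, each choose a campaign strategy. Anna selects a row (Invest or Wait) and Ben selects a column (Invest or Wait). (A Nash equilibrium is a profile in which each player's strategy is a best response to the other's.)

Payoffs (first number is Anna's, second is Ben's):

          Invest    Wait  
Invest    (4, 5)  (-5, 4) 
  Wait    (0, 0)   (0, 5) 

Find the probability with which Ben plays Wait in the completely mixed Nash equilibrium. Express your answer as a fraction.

Let c be the probability that Ben plays Invest. In a completely mixed equilibrium, Anna must be indifferent between Invest and Wait.
Anna's expected payoff from Invest is 4c − 5(1−c); from Wait it is 0.
Setting these equal: 9c − 5 = 0, so c = 5/9.
Therefore Ben plays Wait with probability 1 − 5/9 = 4/9.

4/9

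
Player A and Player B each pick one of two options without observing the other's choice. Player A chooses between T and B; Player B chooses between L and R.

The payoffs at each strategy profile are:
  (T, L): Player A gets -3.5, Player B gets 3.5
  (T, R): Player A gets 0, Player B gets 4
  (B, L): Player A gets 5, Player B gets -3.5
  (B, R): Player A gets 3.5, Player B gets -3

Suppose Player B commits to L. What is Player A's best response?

B

Against L, Player A earns -3.5 from T and 5 from B.
So B is the best response.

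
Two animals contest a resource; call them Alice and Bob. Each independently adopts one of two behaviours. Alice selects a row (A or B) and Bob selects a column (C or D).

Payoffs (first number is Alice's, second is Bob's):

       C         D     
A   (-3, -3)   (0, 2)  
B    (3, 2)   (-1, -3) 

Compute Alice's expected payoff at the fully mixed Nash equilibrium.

First find y, the probability Bob plays C, from Alice's indifference between A and B: −3y = 3y − (1−y), giving y = 1/7.
Since Alice is indifferent in equilibrium, Alice's expected payoff equals the payoff from either row against (1/7, 6/7). Using A: −3(1/7) = -3/7.

-3/7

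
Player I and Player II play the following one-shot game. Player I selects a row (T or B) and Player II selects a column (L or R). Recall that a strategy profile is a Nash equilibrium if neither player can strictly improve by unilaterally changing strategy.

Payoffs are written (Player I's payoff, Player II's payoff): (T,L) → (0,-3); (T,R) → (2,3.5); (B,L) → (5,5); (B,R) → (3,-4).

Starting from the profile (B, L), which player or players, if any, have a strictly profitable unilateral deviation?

Neither

Player I at (B, L) earns 5; deviating to T yields 0 — not better.
Player II earns 5; deviating to R yields -4 — not better.
Neither player can strictly improve; the profile is a Nash equilibrium.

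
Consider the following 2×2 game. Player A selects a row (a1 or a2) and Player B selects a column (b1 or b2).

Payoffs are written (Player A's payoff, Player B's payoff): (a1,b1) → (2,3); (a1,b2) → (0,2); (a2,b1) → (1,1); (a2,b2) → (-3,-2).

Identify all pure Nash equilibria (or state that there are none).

(a1, b1)

(a1, b1): Player A gets 2 ≥ 1 from a2, and Player B gets 3 ≥ 2 from b2 — Nash equilibrium.
(a1, b2): Player B prefers b1 (3 > 2) — not an equilibrium.
(a2, b1): Player A prefers a1 (2 > 1) — not an equilibrium.
(a2, b2): Player A prefers a1 (0 > -3); Player B prefers b1 (1 > -2) — not an equilibrium.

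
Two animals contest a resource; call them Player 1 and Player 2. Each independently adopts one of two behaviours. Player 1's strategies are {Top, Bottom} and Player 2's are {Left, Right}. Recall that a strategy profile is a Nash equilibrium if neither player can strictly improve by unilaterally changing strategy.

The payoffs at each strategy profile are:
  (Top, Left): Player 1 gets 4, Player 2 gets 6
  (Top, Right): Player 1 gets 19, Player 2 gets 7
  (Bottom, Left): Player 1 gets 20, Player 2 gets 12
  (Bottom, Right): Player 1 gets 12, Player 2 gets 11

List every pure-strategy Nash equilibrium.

(Top, Right) and (Bottom, Left)

(Top, Left): Player 1 prefers Bottom (20 > 4); Player 2 prefers Right (7 > 6) — not an equilibrium.
(Top, Right): Player 1 gets 19 ≥ 12 from Bottom, and Player 2 gets 7 ≥ 6 from Left — Nash equilibrium.
(Bottom, Left): Player 1 gets 20 ≥ 4 from Top, and Player 2 gets 12 ≥ 11 from Right — Nash equilibrium.
(Bottom, Right): Player 1 prefers Top (19 > 12); Player 2 prefers Left (12 > 11) — not an equilibrium.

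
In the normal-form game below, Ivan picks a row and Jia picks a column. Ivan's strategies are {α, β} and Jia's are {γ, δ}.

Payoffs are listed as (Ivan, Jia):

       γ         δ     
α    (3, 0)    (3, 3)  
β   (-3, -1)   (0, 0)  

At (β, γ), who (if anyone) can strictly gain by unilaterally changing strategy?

Both

Ivan at (β, γ) earns -3; deviating to α yields 3 — a strict improvement.
Jia earns -1; deviating to δ yields 0 — a strict improvement.
Both Ivan and Jia have strictly profitable deviations.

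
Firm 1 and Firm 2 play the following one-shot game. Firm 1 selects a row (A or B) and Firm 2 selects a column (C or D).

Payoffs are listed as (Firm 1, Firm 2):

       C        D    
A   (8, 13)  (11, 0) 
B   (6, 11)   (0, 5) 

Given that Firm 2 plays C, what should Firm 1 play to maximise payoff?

Against C, Firm 1 earns 8 from A and 6 from B.
So A is the best response.

A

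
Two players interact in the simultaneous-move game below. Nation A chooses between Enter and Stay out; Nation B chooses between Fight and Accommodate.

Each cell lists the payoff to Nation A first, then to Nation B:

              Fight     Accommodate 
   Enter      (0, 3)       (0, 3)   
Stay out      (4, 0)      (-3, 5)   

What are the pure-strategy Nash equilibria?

(Enter, Accommodate)

(Enter, Fight): Nation A prefers Stay out (4 > 0) — not an equilibrium.
(Enter, Accommodate): Nation A gets 0 ≥ -3 from Stay out, and Nation B gets 3 ≥ 3 from Fight — Nash equilibrium.
(Stay out, Fight): Nation B prefers Accommodate (5 > 0) — not an equilibrium.
(Stay out, Accommodate): Nation A prefers Enter (0 > -3) — not an equilibrium.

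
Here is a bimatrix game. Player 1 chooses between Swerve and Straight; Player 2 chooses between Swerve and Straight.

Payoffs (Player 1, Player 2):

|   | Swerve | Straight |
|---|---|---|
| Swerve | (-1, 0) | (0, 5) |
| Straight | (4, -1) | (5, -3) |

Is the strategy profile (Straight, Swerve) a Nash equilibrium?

At (Straight, Swerve), Player 1 earns 4; switching to Swerve would give -1, so Player 1 has no profitable deviation.
Player 2 earns -1; switching to Straight would give -3, so Player 2 has no profitable deviation.
Neither player can gain by a unilateral deviation, so this profile is a Nash equilibrium.

Yes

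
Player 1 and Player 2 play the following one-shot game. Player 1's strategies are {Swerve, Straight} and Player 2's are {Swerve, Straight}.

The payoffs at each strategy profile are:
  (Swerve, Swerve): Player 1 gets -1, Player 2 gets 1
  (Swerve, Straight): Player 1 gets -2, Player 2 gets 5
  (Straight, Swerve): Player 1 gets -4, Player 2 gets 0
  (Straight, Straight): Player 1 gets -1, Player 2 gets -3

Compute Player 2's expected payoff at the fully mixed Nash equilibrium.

3/7

First find x, the probability Player 1 plays Swerve, from Player 2's indifference between Swerve and Straight: x = 5x − 3(1−x), giving x = 3/7.
Since Player 2 is indifferent in equilibrium, Player 2's expected payoff equals the payoff from either column against (3/7, 4/7). Using Swerve: (3/7) = 3/7.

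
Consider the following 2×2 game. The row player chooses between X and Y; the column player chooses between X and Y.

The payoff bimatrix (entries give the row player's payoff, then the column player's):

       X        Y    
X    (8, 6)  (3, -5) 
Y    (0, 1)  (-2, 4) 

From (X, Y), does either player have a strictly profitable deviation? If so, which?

The row player at (X, Y) earns 3; deviating to Y yields -2 — not better.
The column player earns -5; deviating to X yields 6 — a strict improvement.
Only the column player has a strictly profitable deviation.

The column player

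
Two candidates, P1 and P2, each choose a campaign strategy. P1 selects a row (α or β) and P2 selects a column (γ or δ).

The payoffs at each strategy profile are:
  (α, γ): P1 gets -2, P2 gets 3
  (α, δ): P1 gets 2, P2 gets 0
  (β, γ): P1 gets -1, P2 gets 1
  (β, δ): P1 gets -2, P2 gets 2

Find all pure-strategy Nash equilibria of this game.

(α, γ): P1 prefers β (-1 > -2) — not an equilibrium.
(α, δ): P2 prefers γ (3 > 0) — not an equilibrium.
(β, γ): P2 prefers δ (2 > 1) — not an equilibrium.
(β, δ): P1 prefers α (2 > -2) — not an equilibrium.

none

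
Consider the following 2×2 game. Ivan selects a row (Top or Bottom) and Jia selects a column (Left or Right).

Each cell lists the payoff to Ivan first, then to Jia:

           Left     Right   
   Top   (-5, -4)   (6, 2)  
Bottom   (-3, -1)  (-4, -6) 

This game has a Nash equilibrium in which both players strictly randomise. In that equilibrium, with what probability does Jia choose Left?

Let y be the probability that Jia plays Left. In a completely mixed equilibrium, Ivan must be indifferent between Top and Bottom.
Ivan's expected payoff from Top is −5y + 6(1−y); from Bottom it is −3y − 4(1−y).
Setting these equal: −11y + 6 = y − 4, so y = 5/6.

5/6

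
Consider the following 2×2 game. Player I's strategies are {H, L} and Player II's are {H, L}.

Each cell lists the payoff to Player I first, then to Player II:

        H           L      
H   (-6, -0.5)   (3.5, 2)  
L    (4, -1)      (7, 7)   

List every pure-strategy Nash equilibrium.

(H, H): Player I prefers L (4 > -6); Player II prefers L (2 > -0.5) — not an equilibrium.
(H, L): Player I prefers L (7 > 3.5) — not an equilibrium.
(L, H): Player II prefers L (7 > -1) — not an equilibrium.
(L, L): Player I gets 7 ≥ 3.5 from H, and Player II gets 7 ≥ -1 from H — Nash equilibrium.

(L, L)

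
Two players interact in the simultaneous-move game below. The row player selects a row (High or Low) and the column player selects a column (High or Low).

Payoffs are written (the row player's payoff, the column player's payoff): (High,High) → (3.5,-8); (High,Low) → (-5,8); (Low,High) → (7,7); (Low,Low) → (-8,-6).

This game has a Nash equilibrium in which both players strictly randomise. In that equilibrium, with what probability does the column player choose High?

Let q be the probability that the column player plays High. In a completely mixed equilibrium, the row player must be indifferent between High and Low.
The row player's expected payoff from High is 3.5q − 5(1−q); from Low it is 7q − 8(1−q).
Setting these equal: 8.5q − 5 = 15q − 8, so q = 6/13.

6/13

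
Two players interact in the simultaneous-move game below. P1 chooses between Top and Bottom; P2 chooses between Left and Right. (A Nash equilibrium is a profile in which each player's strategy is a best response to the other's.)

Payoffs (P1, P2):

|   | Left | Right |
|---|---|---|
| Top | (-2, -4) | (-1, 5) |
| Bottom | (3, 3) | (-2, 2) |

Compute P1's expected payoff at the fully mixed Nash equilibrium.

-7/6

First find y, the probability P2 plays Left, from P1's indifference between Top and Bottom: −2y − (1−y) = 3y − 2(1−y), giving y = 1/6.
Since P1 is indifferent in equilibrium, P1's expected payoff equals the payoff from either row against (1/6, 5/6). Using Top: −2(1/6) − (5/6) = -7/6.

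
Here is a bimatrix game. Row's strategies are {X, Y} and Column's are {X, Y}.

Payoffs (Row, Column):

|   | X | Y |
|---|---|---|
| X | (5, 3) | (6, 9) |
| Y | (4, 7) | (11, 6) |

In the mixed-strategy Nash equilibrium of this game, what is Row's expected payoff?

First find q, the probability Column plays X, from Row's indifference between X and Y: 5q + 6(1−q) = 4q + 11(1−q), giving q = 5/6.
Since Row is indifferent in equilibrium, Row's expected payoff equals the payoff from either row against (5/6, 1/6). Using X: 5(5/6) + 6(1/6) = 31/6.

31/6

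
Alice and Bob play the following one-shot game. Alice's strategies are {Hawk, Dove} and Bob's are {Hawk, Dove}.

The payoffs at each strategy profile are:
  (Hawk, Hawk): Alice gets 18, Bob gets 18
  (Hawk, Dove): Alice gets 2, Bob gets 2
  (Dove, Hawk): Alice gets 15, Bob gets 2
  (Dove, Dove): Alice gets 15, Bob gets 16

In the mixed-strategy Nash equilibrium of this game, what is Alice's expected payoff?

15

First find y, the probability Bob plays Hawk, from Alice's indifference between Hawk and Dove: 18y + 2(1−y) = 15y + 15(1−y), giving y = 13/16.
Since Alice is indifferent in equilibrium, Alice's expected payoff equals the payoff from either row against (13/16, 3/16). Using Hawk: 18(13/16) + 2(3/16) = 15.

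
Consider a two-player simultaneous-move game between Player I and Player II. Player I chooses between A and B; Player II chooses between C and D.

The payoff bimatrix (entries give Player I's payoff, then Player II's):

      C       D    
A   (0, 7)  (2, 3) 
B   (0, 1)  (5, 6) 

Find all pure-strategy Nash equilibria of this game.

(A, C): Player I gets 0 ≥ 0 from B, and Player II gets 7 ≥ 3 from D — Nash equilibrium.
(A, D): Player I prefers B (5 > 2); Player II prefers C (7 > 3) — not an equilibrium.
(B, C): Player II prefers D (6 > 1) — not an equilibrium.
(B, D): Player I gets 5 ≥ 2 from A, and Player II gets 6 ≥ 1 from C — Nash equilibrium.

(A, C) and (B, D)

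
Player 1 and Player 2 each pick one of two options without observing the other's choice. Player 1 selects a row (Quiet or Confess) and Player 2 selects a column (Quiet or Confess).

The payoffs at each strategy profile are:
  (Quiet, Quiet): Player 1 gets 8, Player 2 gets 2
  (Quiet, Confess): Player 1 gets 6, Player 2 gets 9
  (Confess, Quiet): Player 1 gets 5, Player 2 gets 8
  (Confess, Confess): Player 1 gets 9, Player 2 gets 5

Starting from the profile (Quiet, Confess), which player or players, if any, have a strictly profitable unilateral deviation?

Player 1

Player 1 at (Quiet, Confess) earns 6; deviating to Confess yields 9 — a strict improvement.
Player 2 earns 9; deviating to Quiet yields 2 — not better.
Only Player 1 has a strictly profitable deviation.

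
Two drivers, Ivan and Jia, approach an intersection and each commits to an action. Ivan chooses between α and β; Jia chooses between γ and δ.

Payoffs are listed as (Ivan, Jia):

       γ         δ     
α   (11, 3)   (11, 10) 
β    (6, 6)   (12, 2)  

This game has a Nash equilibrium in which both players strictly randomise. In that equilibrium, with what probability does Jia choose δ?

Let y be the probability that Jia plays γ. In a completely mixed equilibrium, Ivan must be indifferent between α and β.
Ivan's expected payoff from α is 11y + 11(1−y); from β it is 6y + 12(1−y).
Setting these equal: 11 = −6y + 12, so y = 1/6.
Therefore Jia plays δ with probability 1 − 1/6 = 5/6.

5/6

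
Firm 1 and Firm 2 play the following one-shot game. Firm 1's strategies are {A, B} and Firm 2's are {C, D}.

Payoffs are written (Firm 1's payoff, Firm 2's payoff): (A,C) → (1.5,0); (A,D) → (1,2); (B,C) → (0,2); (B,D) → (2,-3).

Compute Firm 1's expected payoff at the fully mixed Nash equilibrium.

First find q, the probability Firm 2 plays C, from Firm 1's indifference between A and B: 1.5q + (1−q) = 2(1−q), giving q = 2/5.
Since Firm 1 is indifferent in equilibrium, Firm 1's expected payoff equals the payoff from either row against (2/5, 3/5). Using A: 1.5(2/5) + (3/5) = 6/5.

6/5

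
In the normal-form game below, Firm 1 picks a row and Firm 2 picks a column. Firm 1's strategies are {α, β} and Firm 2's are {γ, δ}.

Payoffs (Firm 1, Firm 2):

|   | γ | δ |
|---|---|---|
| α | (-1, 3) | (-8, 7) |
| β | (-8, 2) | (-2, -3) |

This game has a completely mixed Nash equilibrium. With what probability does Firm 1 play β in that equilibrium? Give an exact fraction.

Let r be the probability that Firm 1 plays α. In a completely mixed equilibrium, Firm 2 must be indifferent between γ and δ.
Firm 2's expected payoff from γ is 3r + 2(1−r); from δ it is 7r − 3(1−r).
Setting these equal: r + 2 = 10r − 3, so r = 5/9.
Therefore Firm 1 plays β with probability 1 − 5/9 = 4/9.

4/9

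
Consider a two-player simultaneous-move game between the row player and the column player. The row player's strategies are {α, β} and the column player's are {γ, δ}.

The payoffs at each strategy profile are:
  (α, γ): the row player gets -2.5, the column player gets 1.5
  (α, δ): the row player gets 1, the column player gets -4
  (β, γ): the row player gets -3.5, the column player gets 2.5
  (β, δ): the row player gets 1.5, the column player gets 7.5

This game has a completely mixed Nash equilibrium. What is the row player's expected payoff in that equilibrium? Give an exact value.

First find y, the probability the column player plays γ, from the row player's indifference between α and β: −2.5y + (1−y) = −3.5y + 1.5(1−y), giving y = 1/3.
Since the row player is indifferent in equilibrium, the row player's expected payoff equals the payoff from either row against (1/3, 2/3). Using α: −2.5(1/3) + (2/3) = -1/6.

-1/6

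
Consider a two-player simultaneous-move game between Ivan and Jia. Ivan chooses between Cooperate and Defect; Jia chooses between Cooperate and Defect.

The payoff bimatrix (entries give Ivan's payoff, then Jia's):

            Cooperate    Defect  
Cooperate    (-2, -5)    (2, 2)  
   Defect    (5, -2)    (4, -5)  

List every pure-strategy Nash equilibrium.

(Defect, Cooperate)

(Cooperate, Cooperate): Ivan prefers Defect (5 > -2); Jia prefers Defect (2 > -5) — not an equilibrium.
(Cooperate, Defect): Ivan prefers Defect (4 > 2) — not an equilibrium.
(Defect, Cooperate): Ivan gets 5 ≥ -2 from Cooperate, and Jia gets -2 ≥ -5 from Defect — Nash equilibrium.
(Defect, Defect): Jia prefers Cooperate (-2 > -5) — not an equilibrium.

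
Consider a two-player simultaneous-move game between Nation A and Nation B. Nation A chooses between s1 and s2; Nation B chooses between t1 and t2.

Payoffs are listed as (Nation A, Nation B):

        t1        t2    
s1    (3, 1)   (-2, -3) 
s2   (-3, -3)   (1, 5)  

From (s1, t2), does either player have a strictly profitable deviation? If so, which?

Both

Nation A at (s1, t2) earns -2; deviating to s2 yields 1 — a strict improvement.
Nation B earns -3; deviating to t1 yields 1 — a strict improvement.
Both Nation A and Nation B have strictly profitable deviations.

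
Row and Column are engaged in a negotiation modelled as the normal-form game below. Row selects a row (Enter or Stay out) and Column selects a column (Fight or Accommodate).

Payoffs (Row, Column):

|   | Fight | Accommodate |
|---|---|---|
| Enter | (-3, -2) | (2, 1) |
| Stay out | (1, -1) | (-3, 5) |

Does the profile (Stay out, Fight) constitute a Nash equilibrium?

No

At (Stay out, Fight), Row earns 1; switching to Enter would give -3, so Row has no profitable deviation.
Column earns -1; switching to Accommodate would give 5, so Column would deviate.
Since at least one player can profitably deviate, this is not a Nash equilibrium.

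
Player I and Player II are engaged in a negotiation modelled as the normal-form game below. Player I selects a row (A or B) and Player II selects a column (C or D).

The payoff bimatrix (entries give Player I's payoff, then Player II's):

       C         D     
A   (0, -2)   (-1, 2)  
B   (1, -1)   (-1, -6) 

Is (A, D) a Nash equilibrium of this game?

At (A, D), Player I earns -1; switching to B would give -1, so Player I has no profitable deviation.
Player II earns 2; switching to C would give -2, so Player II has no profitable deviation.
Neither player can gain by a unilateral deviation, so this profile is a Nash equilibrium.

Yes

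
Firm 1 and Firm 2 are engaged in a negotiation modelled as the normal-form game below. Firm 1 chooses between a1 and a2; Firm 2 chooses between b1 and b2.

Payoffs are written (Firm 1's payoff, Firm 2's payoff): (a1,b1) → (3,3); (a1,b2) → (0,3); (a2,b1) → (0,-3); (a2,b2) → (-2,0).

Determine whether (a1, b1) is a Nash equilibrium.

Yes

At (a1, b1), Firm 1 earns 3; switching to a2 would give 0, so Firm 1 has no profitable deviation.
Firm 2 earns 3; switching to b2 would give 3, so Firm 2 has no profitable deviation.
Neither player can gain by a unilateral deviation, so this profile is a Nash equilibrium.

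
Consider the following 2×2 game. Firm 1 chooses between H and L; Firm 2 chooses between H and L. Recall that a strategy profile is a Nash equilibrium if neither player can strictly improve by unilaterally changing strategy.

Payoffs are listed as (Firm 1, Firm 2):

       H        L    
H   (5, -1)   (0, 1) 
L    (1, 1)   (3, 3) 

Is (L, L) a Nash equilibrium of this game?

At (L, L), Firm 1 earns 3; switching to H would give 0, so Firm 1 has no profitable deviation.
Firm 2 earns 3; switching to H would give 1, so Firm 2 has no profitable deviation.
Neither player can gain by a unilateral deviation, so this profile is a Nash equilibrium.

Yes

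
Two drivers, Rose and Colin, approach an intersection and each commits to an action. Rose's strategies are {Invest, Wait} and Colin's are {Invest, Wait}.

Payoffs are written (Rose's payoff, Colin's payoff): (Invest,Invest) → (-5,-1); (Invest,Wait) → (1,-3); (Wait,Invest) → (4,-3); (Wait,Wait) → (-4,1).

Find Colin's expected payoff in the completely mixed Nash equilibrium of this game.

First find p, the probability Rose plays Invest, from Colin's indifference between Invest and Wait: −p − 3(1−p) = −3p + (1−p), giving p = 2/3.
Since Colin is indifferent in equilibrium, Colin's expected payoff equals the payoff from either column against (2/3, 1/3). Using Invest: −(2/3) − 3(1/3) = -5/3.

-5/3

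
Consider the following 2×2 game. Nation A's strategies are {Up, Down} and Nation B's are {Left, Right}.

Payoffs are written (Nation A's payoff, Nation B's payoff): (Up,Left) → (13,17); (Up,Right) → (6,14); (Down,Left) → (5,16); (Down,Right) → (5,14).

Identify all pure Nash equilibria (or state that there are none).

(Up, Left)

(Up, Left): Nation A gets 13 ≥ 5 from Down, and Nation B gets 17 ≥ 14 from Right — Nash equilibrium.
(Up, Right): Nation B prefers Left (17 > 14) — not an equilibrium.
(Down, Left): Nation A prefers Up (13 > 5) — not an equilibrium.
(Down, Right): Nation A prefers Up (6 > 5); Nation B prefers Left (16 > 14) — not an equilibrium.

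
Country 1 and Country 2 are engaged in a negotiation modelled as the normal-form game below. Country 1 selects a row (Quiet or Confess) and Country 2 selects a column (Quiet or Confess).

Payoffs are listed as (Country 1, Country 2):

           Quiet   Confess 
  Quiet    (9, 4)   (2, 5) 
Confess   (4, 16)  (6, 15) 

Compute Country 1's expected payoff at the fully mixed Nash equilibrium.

First find y, the probability Country 2 plays Quiet, from Country 1's indifference between Quiet and Confess: 9y + 2(1−y) = 4y + 6(1−y), giving y = 4/9.
Since Country 1 is indifferent in equilibrium, Country 1's expected payoff equals the payoff from either row against (4/9, 5/9). Using Quiet: 9(4/9) + 2(5/9) = 46/9.

46/9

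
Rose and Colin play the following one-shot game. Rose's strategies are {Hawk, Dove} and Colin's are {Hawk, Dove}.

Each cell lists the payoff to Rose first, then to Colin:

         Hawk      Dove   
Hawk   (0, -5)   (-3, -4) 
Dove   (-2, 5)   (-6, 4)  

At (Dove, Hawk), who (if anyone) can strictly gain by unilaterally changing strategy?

Rose at (Dove, Hawk) earns -2; deviating to Hawk yields 0 — a strict improvement.
Colin earns 5; deviating to Dove yields 4 — not better.
Only Rose has a strictly profitable deviation.

Rose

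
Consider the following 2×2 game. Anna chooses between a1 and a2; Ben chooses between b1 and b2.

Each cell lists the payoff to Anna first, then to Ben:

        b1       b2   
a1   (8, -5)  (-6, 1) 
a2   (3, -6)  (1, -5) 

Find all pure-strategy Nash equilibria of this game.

(a1, b1): Ben prefers b2 (1 > -5) — not an equilibrium.
(a1, b2): Anna prefers a2 (1 > -6) — not an equilibrium.
(a2, b1): Anna prefers a1 (8 > 3); Ben prefers b2 (-5 > -6) — not an equilibrium.
(a2, b2): Anna gets 1 ≥ -6 from a1, and Ben gets -5 ≥ -6 from b1 — Nash equilibrium.

(a2, b2)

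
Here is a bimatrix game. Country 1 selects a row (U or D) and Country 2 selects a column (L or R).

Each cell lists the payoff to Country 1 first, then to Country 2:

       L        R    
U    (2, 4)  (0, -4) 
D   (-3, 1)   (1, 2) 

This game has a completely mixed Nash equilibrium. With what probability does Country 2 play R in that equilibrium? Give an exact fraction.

5/6

Let y be the probability that Country 2 plays L. In a completely mixed equilibrium, Country 1 must be indifferent between U and D.
Country 1's expected payoff from U is 2y; from D it is −3y + (1−y).
Setting these equal: 2y = −4y + 1, so y = 1/6.
Therefore Country 2 plays R with probability 1 − 1/6 = 5/6.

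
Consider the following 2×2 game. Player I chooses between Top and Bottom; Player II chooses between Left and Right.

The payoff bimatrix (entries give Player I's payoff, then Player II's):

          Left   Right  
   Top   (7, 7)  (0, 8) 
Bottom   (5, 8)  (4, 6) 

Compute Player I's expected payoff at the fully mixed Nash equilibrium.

First find q, the probability Player II plays Left, from Player I's indifference between Top and Bottom: 7q = 5q + 4(1−q), giving q = 2/3.
Since Player I is indifferent in equilibrium, Player I's expected payoff equals the payoff from either row against (2/3, 1/3). Using Top: 7(2/3) = 14/3.

14/3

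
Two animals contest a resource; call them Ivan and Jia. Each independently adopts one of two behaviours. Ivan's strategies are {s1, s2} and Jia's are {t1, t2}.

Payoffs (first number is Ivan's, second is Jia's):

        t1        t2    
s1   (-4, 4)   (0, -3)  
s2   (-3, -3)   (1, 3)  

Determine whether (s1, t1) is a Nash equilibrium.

No

At (s1, t1), Ivan earns -4; switching to s2 would give -3, so Ivan would deviate.
Jia earns 4; switching to t2 would give -3, so Jia has no profitable deviation.
Since at least one player can profitably deviate, this is not a Nash equilibrium.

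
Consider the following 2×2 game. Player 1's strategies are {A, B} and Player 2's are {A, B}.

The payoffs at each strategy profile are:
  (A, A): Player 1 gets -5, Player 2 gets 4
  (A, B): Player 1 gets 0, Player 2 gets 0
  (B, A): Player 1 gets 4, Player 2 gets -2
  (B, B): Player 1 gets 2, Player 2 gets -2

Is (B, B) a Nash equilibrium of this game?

Yes

At (B, B), Player 1 earns 2; switching to A would give 0, so Player 1 has no profitable deviation.
Player 2 earns -2; switching to A would give -2, so Player 2 has no profitable deviation.
Neither player can gain by a unilateral deviation, so this profile is a Nash equilibrium.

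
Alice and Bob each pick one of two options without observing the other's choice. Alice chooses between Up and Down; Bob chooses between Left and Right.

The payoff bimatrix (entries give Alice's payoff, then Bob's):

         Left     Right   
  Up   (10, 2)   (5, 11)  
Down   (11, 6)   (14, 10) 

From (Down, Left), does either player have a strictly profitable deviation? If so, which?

Alice at (Down, Left) earns 11; deviating to Up yields 10 — not better.
Bob earns 6; deviating to Right yields 10 — a strict improvement.
Only Bob has a strictly profitable deviation.

Bob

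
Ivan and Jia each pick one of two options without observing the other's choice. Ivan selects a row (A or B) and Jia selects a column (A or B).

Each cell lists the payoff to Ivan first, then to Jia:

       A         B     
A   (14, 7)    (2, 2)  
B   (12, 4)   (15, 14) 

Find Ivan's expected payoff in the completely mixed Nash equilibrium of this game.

First find q, the probability Jia plays A, from Ivan's indifference between A and B: 14q + 2(1−q) = 12q + 15(1−q), giving q = 13/15.
Since Ivan is indifferent in equilibrium, Ivan's expected payoff equals the payoff from either row against (13/15, 2/15). Using A: 14(13/15) + 2(2/15) = 62/5.

62/5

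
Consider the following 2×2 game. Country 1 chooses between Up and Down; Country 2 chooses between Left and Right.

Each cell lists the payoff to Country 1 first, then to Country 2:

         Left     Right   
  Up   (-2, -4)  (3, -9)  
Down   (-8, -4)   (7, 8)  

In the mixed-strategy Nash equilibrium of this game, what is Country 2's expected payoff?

First find p, the probability Country 1 plays Up, from Country 2's indifference between Left and Right: −4p − 4(1−p) = −9p + 8(1−p), giving p = 12/17.
Since Country 2 is indifferent in equilibrium, Country 2's expected payoff equals the payoff from either column against (12/17, 5/17). Using Left: −4(12/17) − 4(5/17) = -4.

-4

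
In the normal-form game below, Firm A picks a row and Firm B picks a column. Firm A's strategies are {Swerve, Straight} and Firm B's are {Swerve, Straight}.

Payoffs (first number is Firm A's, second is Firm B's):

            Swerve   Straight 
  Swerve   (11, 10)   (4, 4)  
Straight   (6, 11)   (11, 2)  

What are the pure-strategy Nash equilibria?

(Swerve, Swerve): Firm A gets 11 ≥ 6 from Straight, and Firm B gets 10 ≥ 4 from Straight — Nash equilibrium.
(Swerve, Straight): Firm A prefers Straight (11 > 4); Firm B prefers Swerve (10 > 4) — not an equilibrium.
(Straight, Swerve): Firm A prefers Swerve (11 > 6) — not an equilibrium.
(Straight, Straight): Firm B prefers Swerve (11 > 2) — not an equilibrium.

(Swerve, Swerve)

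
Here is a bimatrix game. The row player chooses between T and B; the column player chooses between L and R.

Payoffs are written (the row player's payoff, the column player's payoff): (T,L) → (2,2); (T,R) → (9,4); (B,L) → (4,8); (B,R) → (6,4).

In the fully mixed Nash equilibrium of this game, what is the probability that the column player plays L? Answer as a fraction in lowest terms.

3/5

Let y be the probability that the column player plays L. In a completely mixed equilibrium, the row player must be indifferent between T and B.
The row player's expected payoff from T is 2y + 9(1−y); from B it is 4y + 6(1−y).
Setting these equal: −7y + 9 = −2y + 6, so y = 3/5.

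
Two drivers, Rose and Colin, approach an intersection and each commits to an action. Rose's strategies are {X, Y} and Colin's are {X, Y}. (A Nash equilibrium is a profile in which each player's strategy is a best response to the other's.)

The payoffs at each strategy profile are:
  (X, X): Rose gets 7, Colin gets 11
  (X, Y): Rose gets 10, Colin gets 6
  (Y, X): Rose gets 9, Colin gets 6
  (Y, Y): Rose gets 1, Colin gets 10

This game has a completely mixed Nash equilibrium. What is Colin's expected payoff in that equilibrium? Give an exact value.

74/9

First find x, the probability Rose plays X, from Colin's indifference between X and Y: 11x + 6(1−x) = 6x + 10(1−x), giving x = 4/9.
Since Colin is indifferent in equilibrium, Colin's expected payoff equals the payoff from either column against (4/9, 5/9). Using X: 11(4/9) + 6(5/9) = 74/9.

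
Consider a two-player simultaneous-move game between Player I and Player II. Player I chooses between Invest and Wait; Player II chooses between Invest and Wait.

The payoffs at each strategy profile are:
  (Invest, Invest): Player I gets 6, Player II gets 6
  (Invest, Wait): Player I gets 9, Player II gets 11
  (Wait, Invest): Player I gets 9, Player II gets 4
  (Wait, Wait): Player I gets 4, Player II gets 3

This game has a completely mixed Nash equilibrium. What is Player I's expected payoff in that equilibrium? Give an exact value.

57/8

First find y, the probability Player II plays Invest, from Player I's indifference between Invest and Wait: 6y + 9(1−y) = 9y + 4(1−y), giving y = 5/8.
Since Player I is indifferent in equilibrium, Player I's expected payoff equals the payoff from either row against (5/8, 3/8). Using Invest: 6(5/8) + 9(3/8) = 57/8.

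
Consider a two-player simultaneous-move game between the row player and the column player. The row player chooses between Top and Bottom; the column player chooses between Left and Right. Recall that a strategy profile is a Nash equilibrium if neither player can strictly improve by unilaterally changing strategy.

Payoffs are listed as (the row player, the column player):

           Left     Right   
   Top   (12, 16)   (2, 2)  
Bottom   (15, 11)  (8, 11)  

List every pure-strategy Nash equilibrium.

(Bottom, Left) and (Bottom, Right)

(Top, Left): the row player prefers Bottom (15 > 12) — not an equilibrium.
(Top, Right): the row player prefers Bottom (8 > 2); the column player prefers Left (16 > 2) — not an equilibrium.
(Bottom, Left): the row player gets 15 ≥ 12 from Top, and the column player gets 11 ≥ 11 from Right — Nash equilibrium.
(Bottom, Right): the row player gets 8 ≥ 2 from Top, and the column player gets 11 ≥ 11 from Left — Nash equilibrium.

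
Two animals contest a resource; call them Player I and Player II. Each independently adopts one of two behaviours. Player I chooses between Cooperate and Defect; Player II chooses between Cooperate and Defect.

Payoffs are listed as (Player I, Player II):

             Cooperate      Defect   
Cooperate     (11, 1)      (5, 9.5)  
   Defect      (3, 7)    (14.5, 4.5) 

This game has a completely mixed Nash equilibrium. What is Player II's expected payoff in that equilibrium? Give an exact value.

First find x, the probability Player I plays Cooperate, from Player II's indifference between Cooperate and Defect: x + 7(1−x) = 9.5x + 4.5(1−x), giving x = 5/22.
Since Player II is indifferent in equilibrium, Player II's expected payoff equals the payoff from either column against (5/22, 17/22). Using Cooperate: (5/22) + 7(17/22) = 62/11.

62/11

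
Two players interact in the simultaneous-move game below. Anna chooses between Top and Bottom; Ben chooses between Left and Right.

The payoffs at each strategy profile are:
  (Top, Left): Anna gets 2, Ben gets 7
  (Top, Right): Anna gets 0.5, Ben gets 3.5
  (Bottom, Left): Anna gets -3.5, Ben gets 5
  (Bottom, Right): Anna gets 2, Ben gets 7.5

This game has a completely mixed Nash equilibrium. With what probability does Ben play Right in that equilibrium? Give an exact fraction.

11/14

Let q be the probability that Ben plays Left. In a completely mixed equilibrium, Anna must be indifferent between Top and Bottom.
Anna's expected payoff from Top is 2q + 0.5(1−q); from Bottom it is −3.5q + 2(1−q).
Setting these equal: 1.5q + 0.5 = −5.5q + 2, so q = 3/14.
Therefore Ben plays Right with probability 1 − 3/14 = 11/14.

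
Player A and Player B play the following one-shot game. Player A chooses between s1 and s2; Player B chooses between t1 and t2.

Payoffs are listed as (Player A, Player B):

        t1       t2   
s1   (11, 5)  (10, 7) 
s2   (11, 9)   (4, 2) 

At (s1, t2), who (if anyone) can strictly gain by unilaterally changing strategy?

Neither

Player A at (s1, t2) earns 10; deviating to s2 yields 4 — not better.
Player B earns 7; deviating to t1 yields 5 — not better.
Neither player can strictly improve; the profile is a Nash equilibrium.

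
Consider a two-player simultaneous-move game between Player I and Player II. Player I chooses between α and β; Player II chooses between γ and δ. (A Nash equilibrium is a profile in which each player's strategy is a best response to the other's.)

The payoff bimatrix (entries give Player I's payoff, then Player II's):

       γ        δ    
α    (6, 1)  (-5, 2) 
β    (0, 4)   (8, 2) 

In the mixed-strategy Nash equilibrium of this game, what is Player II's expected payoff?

2

First find p, the probability Player I plays α, from Player II's indifference between γ and δ: p + 4(1−p) = 2p + 2(1−p), giving p = 2/3.
Since Player II is indifferent in equilibrium, Player II's expected payoff equals the payoff from either column against (2/3, 1/3). Using γ: (2/3) + 4(1/3) = 2.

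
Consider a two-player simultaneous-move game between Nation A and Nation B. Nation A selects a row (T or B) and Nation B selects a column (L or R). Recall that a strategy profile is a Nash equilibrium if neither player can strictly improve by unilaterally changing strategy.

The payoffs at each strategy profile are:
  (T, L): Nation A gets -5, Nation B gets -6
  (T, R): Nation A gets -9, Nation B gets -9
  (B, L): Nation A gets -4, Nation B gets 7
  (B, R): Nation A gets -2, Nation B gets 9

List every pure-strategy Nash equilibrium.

(T, L): Nation A prefers B (-4 > -5) — not an equilibrium.
(T, R): Nation A prefers B (-2 > -9); Nation B prefers L (-6 > -9) — not an equilibrium.
(B, L): Nation B prefers R (9 > 7) — not an equilibrium.
(B, R): Nation A gets -2 ≥ -9 from T, and Nation B gets 9 ≥ 7 from L — Nash equilibrium.

(B, R)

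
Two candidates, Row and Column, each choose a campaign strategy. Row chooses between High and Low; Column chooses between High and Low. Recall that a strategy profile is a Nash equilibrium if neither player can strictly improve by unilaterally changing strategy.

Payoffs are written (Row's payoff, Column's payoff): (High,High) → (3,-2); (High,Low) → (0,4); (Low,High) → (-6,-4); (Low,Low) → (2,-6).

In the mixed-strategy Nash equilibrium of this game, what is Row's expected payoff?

6/11

First find q, the probability Column plays High, from Row's indifference between High and Low: 3q = −6q + 2(1−q), giving q = 2/11.
Since Row is indifferent in equilibrium, Row's expected payoff equals the payoff from either row against (2/11, 9/11). Using High: 3(2/11) = 6/11.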